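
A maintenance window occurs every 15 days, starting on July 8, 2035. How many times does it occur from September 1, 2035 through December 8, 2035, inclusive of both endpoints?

Occurrences land 15·i days after July 8, 2035 for i = 0, 1, 2, …
September 1, 2035 is 55 days after the start; 55 ÷ 15 = 3 remainder 10; since the remainder is 10, round up to i = 4. First occurrence in the window: #5 on September 6, 2035 (4×15 = 60 days in).
December 8, 2035 is 153 days after the start; 153 ÷ 15 = 10 remainder 3. Last occurrence in the window: #11 on December 5, 2035.
Occurrences #5 through #11: 7 in total.

7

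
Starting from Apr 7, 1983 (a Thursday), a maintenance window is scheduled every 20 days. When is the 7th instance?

Aug 5, 1983

The 7th occurrence is 6 intervals after the first: 6 × 20 = 120 days after Apr 7, 1983.
Apr has 30 days — 23 days to the end of Apr leaves 97.
May has 31 days (66 left).
Jun has 30 days (36 left).
Jul has 31 days (5 left).
5 days into Aug → Aug 5, 1983.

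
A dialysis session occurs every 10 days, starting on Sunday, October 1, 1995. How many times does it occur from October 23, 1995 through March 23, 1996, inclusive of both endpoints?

15

Occurrences land 10·i days after October 1, 1995 for i = 0, 1, 2, …
October 23, 1995 is 22 days after the start; 22 ÷ 10 = 2 remainder 2; since the remainder is 2, round up to i = 3. First occurrence in the window: #4 on October 31, 1995 (3×10 = 30 days in).
March 23, 1996 is 174 days after the start; 174 ÷ 10 = 17 remainder 4. Last occurrence in the window: #18 on March 19, 1996.
Occurrences #4 through #18: 15 in total.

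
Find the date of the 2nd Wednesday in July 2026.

2026-07-08

July 2026 begins on a Wednesday, so the first Wednesday is July 1.
The 2nd Wednesday is 1 weeks later: 1 + 7 = 8.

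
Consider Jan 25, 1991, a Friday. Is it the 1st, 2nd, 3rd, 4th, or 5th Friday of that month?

4th

Day 25 falls in week ⌈25/7⌉ of the month.
Days 1–7 hold the 1st Friday, 8–14 the 2nd, 15–21 the 3rd, 22–28 the 4th, 29–31 the 5th.
25 is in the range for the 4th.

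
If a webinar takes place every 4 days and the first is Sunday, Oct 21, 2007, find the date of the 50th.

The 50th occurrence is 49 intervals after the first: 49 × 4 = 196 days after Oct 21, 2007.
Oct has 31 days — 10 days to the end of Oct leaves 186.
Nov has 30 days (156 left).
Dec has 31 days (125 left).
Jan has 31 days (94 left).
Feb has 29 days (65 left).
Mar has 31 days (34 left).
Apr has 30 days (4 left).
4 days into May → May 4, 2008.

May 4, 2008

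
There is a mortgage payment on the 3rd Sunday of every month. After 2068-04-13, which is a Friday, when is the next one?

2068-04-15

April 2068 starts on a Sunday; its first Sunday is the 1st, so the 3rd Sunday is the 15th — 2068-04-15.
2068-04-15 is after 2068-04-13, so that is the next one.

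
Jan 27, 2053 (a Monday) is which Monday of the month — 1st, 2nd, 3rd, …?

4th

Day 27 falls in week ⌈27/7⌉ of the month.
Days 1–7 hold the 1st Monday, 8–14 the 2nd, 15–21 the 3rd, 22–28 the 4th, 29–31 the 5th.
27 is in the range for the 4th.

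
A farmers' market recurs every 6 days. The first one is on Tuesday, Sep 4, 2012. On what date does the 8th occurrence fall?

The 8th occurrence is 7 intervals after the first: 7 × 6 = 42 days after Sep 4, 2012.
Sep has 30 days — 26 days to the end of Sep leaves 16.
16 days into Oct → Oct 16, 2012.

Oct 16, 2012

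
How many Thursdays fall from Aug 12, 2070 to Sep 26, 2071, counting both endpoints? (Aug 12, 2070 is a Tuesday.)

59

Aug 12, 2070 is a Tuesday; the first Thursday on or after it is Aug 14, 2070 (2 days later).
From Aug 14, 2070 to Sep 26, 2071: 139 + 269 = 408 days (rest of 2070, to Sep 26, 2071 in 2071).
408 ÷ 7 = 58 full weeks with remainder 2, so 58 more Thursdays after the first → 59.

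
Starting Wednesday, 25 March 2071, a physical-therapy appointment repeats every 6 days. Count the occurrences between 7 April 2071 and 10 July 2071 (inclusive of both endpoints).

Occurrences land 6·i days after 25 March 2071 for i = 0, 1, 2, …
7 April 2071 is 13 days after the start; 13 ÷ 6 = 2 remainder 1; since the remainder is 1, round up to i = 3. First occurrence in the window: #4 on 12 April 2071 (3×6 = 18 days in).
10 July 2071 is 107 days after the start; 107 ÷ 6 = 17 remainder 5. Last occurrence in the window: #18 on 5 July 2071.
Occurrences #4 through #18: 15 in total.

15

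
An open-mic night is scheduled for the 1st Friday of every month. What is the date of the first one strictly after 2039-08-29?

2039-09-02

August 2039 starts on a Monday, so its 1st Friday is 2039-08-05 (4 days in).
That is not after 2039-08-29, so look at September 2039.
September 2039 starts on a Thursday, so its 1st Friday is 2039-09-02 (1 day in).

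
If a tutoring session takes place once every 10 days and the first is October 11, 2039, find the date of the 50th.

The 50th occurrence is 49 intervals after the first: 49 × 10 = 490 days after October 11, 2039.
October has 31 days — 20 days to the end of October leaves 470.
From end of October to end of 2039 is 61 days (409 left).
2040 has 366 days (43 left).
January has 31 days (12 left).
12 days into February → February 12, 2041.

February 12, 2041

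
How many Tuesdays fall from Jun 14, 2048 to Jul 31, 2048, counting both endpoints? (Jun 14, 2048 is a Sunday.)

Jun 14, 2048 is a Sunday; the first Tuesday on or after it is Jun 16, 2048 (2 days later).
From Jun 16, 2048 to Jul 31, 2048: 14 + 31 = 45 days (rest of Jun, Jul).
45 ÷ 7 = 6 full weeks with remainder 3, so 6 more Tuesdays after the first → 7.

7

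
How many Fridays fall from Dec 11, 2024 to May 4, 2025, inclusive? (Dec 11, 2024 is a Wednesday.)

Dec 11, 2024 is a Wednesday; the first Friday on or after it is Dec 13, 2024 (2 days later).
From Dec 13, 2024 to May 4, 2025: 18 + 31 + 28 + 31 + 30 + 4 = 142 days (rest of Dec, Jan, Feb, Mar, Apr, May).
142 ÷ 7 = 20 full weeks with remainder 2, so 20 more Fridays after the first → 21.

21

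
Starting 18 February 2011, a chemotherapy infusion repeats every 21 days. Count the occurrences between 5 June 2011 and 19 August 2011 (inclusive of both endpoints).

Occurrences land 21·i days after 18 February 2011 for i = 0, 1, 2, …
5 June 2011 is 107 days after the start; 107 ÷ 21 = 5 remainder 2; since the remainder is 2, round up to i = 6. First occurrence in the window: #7 on 24 June 2011 (6×21 = 126 days in).
19 August 2011 is 182 days after the start; 182 ÷ 21 = 8 remainder 14. Last occurrence in the window: #9 on 5 August 2011.
Occurrences #7 through #9: 3 in total.

3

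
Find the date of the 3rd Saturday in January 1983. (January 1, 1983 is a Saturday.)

January 1983 begins on a Saturday, so the first Saturday is January 1.
The 3rd Saturday is 2 weeks later: 1 + 14 = 15.

1983-01-15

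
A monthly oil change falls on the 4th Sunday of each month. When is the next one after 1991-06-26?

1991-07-28

June 1991 starts on a Saturday; its first Sunday is the 2nd, so the 4th Sunday is the 23rd — 1991-06-23.
That is not after 1991-06-26, so look at July 1991.
July 1991 starts on a Monday; its first Sunday is the 7th, so the 4th Sunday is the 28th — 1991-07-28.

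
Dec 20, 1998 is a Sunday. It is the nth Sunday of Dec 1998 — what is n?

3rd

Day 20 falls in week ⌈20/7⌉ of the month.
Days 1–7 hold the 1st Sunday, 8–14 the 2nd, 15–21 the 3rd, 22–28 the 4th, 29–31 the 5th.
20 is in the range for the 3rd.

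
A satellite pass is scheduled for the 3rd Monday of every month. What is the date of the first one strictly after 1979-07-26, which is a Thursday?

July 1979 starts on a Sunday; its first Monday is the 2nd, so the 3rd Monday is the 16th — 1979-07-16.
That is not after 1979-07-26, so look at August 1979.
August 1979 starts on a Wednesday; its first Monday is the 6th, so the 3rd Monday is the 20th — 1979-08-20.

1979-08-20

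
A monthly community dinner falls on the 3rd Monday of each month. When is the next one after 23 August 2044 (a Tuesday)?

August 2044 starts on a Monday; its first Monday is the 1st, so the 3rd Monday is the 15th — 15 August 2044.
That is not after 23 August 2044, so look at September 2044.
September 2044 starts on a Thursday; its first Monday is the 5th, so the 3rd Monday is the 19th — 19 September 2044.

19 September 2044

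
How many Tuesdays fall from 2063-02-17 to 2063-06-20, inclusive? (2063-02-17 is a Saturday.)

18

2063-02-17 is a Saturday; the first Tuesday on or after it is 2063-02-20 (3 days later).
From 2063-02-20 to 2063-06-20: 8 + 31 + 30 + 31 + 20 = 120 days (rest of February, March, April, May, June).
120 ÷ 7 = 17 full weeks with remainder 1, so 17 more Tuesdays after the first → 18.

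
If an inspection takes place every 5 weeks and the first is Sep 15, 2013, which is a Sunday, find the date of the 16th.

Feb 22, 2015

The 16th occurrence is 15 intervals after the first: 15 × 35 = 525 days after Sep 15, 2013.
Sep has 30 days — 15 days to the end of Sep leaves 510.
From end of Sep to end of 2013 is 92 days (418 left).
2014 has 365 days (53 left).
Jan has 31 days (22 left).
22 days into Feb → Feb 22, 2015.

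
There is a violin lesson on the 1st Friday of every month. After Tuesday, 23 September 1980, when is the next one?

September 1980 starts on a Monday, so its 1st Friday is 5 September 1980 (4 days in).
That is not after 23 September 1980, so look at October 1980.
October 1980 starts on a Wednesday, so its 1st Friday is 3 October 1980 (2 days in).

3 October 1980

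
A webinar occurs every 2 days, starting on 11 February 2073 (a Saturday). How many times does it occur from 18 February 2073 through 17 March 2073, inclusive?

Occurrences land 2·i days after 11 February 2073 for i = 0, 1, 2, …
18 February 2073 is 7 days after the start; 7 ÷ 2 = 3 remainder 1; since the remainder is 1, round up to i = 4. First occurrence in the window: #5 on 19 February 2073 (4×2 = 8 days in).
17 March 2073 is 34 days after the start; 34 ÷ 2 = 17 remainder 0. Last occurrence in the window: #18 on 17 March 2073.
Occurrences #5 through #18: 14 in total.

14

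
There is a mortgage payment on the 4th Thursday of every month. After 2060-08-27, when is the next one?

August 2060 starts on a Sunday; its first Thursday is the 5th, so the 4th Thursday is the 26th — 2060-08-26.
That is not after 2060-08-27, so look at September 2060.
September 2060 starts on a Wednesday; its first Thursday is the 2nd, so the 4th Thursday is the 23rd — 2060-09-23.

2060-09-23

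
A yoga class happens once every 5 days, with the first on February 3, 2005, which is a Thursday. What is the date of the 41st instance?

August 22, 2005

The 41st occurrence is 40 intervals after the first: 40 × 5 = 200 days after February 3, 2005.
February has 28 days — 25 days to the end of February leaves 175.
March has 31 days (144 left).
April has 30 days (114 left).
May has 31 days (83 left).
June has 30 days (53 left).
July has 31 days (22 left).
22 days into August → August 22, 2005.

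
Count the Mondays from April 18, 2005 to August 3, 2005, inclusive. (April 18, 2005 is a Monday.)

April 18, 2005 is a Monday; the first Monday on or after it is April 18, 2005.
From April 18, 2005 to August 3, 2005: 12 + 31 + 30 + 31 + 3 = 107 days (rest of April, May, June, July, August).
107 ÷ 7 = 15 full weeks with remainder 2, so 15 more Mondays after the first → 16.

16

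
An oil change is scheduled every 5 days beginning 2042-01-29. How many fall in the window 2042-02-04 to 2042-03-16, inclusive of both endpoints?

8

Occurrences land 5·i days after 2042-01-29 for i = 0, 1, 2, …
2042-02-04 is 6 days after the start; 6 ÷ 5 = 1 remainder 1; since the remainder is 1, round up to i = 2. First occurrence in the window: #3 on 2042-02-08 (2×5 = 10 days in).
2042-03-16 is 46 days after the start; 46 ÷ 5 = 9 remainder 1. Last occurrence in the window: #10 on 2042-03-15.
Occurrences #3 through #10: 8 in total.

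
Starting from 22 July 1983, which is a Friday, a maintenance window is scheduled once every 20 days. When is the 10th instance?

18 January 1984

The 10th occurrence is 9 intervals after the first: 9 × 20 = 180 days after 22 July 1983.
July has 31 days — 9 days to the end of July leaves 171.
August has 31 days (140 left).
September has 30 days (110 left).
October has 31 days (79 left).
November has 30 days (49 left).
December has 31 days (18 left).
18 days into January → 18 January 1984.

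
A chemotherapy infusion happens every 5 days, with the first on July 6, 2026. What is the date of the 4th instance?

The 4th occurrence is 3 intervals after the first: 3 × 5 = 15 days after July 6, 2026.
15 days later is July 21, 2026.

July 21, 2026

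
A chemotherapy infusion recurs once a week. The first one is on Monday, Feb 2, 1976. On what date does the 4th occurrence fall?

Feb 23, 1976

The 4th occurrence is 3 intervals after the first: 3 × 7 = 21 days after Feb 2, 1976.
21 days later is Feb 23, 1976.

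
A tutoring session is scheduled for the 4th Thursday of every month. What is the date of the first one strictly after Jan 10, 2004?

Jan 2004 starts on a Thursday; its first Thursday is the 1st, so the 4th Thursday is the 22nd — Jan 22, 2004.
Jan 22, 2004 is after Jan 10, 2004, so that is the next one.

Jan 22, 2004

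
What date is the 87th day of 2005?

January has 31 days (87 − 31 = 56 remain).
February has 28 days (56 − 28 = 28 remain).
28 into March → March 28.

March 28, 2005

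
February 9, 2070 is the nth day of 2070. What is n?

Days in months before February: 31 = 31.
Plus 9 days into February → day 40.

40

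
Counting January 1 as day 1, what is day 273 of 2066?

September 30, 2066

January has 31 days (273 − 31 = 242 remain).
February has 28 days (242 − 28 = 214 remain).
March has 31 days (214 − 31 = 183 remain).
April has 30 days (183 − 30 = 153 remain).
May has 31 days (153 − 31 = 122 remain).
June has 30 days (122 − 30 = 92 remain).
July has 31 days (92 − 31 = 61 remain).
August has 31 days (61 − 31 = 30 remain).
30 into September → September 30.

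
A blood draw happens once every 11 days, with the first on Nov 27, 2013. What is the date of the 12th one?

Mar 28, 2014

The 12th occurrence is 11 intervals after the first: 11 × 11 = 121 days after Nov 27, 2013.
Nov has 30 days — 3 days to the end of Nov leaves 118.
Dec has 31 days (87 left).
Jan has 31 days (56 left).
Feb has 28 days (28 left).
28 days into Mar → Mar 28, 2014.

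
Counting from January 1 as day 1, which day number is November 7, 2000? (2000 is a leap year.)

Days in months before November: 31 + 29 + 31 + 30 + 31 + 30 + 31 + 31 + 30 + 31 = 305.
Plus 7 days into November → day 312.

312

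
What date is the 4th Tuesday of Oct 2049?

Oct 2049 begins on a Friday, so the first Tuesday is Oct 5 (4 days later).
The 4th Tuesday is 3 weeks later: 5 + 21 = 26.

Oct 26, 2049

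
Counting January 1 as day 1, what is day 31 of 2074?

31 into January → January 31.

January 31, 2074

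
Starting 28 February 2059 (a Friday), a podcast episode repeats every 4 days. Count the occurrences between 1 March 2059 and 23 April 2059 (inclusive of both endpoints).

Occurrences land 4·i days after 28 February 2059 for i = 0, 1, 2, …
1 March 2059 is 1 day after the start; 1 ÷ 4 = 0 remainder 1; since the remainder is 1, round up to i = 1. First occurrence in the window: #2 on 4 March 2059 (1×4 = 4 days in).
23 April 2059 is 54 days after the start; 54 ÷ 4 = 13 remainder 2. Last occurrence in the window: #14 on 21 April 2059.
Occurrences #2 through #14: 13 in total.

13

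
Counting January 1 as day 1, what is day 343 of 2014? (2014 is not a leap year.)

January has 31 days (343 − 31 = 312 remain).
February has 28 days (312 − 28 = 284 remain).
March has 31 days (284 − 31 = 253 remain).
April has 30 days (253 − 30 = 223 remain).
May has 31 days (223 − 31 = 192 remain).
June has 30 days (192 − 30 = 162 remain).
July has 31 days (162 − 31 = 131 remain).
August has 31 days (131 − 31 = 100 remain).
September has 30 days (100 − 30 = 70 remain).
October has 31 days (70 − 31 = 39 remain).
November has 30 days (39 − 30 = 9 remain).
9 into December → December 9.

9 December 2014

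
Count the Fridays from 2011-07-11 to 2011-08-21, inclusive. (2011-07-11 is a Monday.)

2011-07-11 is a Monday; the first Friday on or after it is 2011-07-15 (4 days later).
From 2011-07-15 to 2011-08-21: 16 + 21 = 37 days (rest of July, August).
37 ÷ 7 = 5 full weeks with remainder 2, so 5 more Fridays after the first → 6.

6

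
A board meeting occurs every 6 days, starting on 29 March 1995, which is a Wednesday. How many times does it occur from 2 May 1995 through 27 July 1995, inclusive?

15

Occurrences land 6·i days after 29 March 1995 for i = 0, 1, 2, …
2 May 1995 is 34 days after the start; 34 ÷ 6 = 5 remainder 4; since the remainder is 4, round up to i = 6. First occurrence in the window: #7 on 4 May 1995 (6×6 = 36 days in).
27 July 1995 is 120 days after the start; 120 ÷ 6 = 20 remainder 0. Last occurrence in the window: #21 on 27 July 1995.
Occurrences #7 through #21: 15 in total.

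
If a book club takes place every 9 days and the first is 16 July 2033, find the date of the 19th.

The 19th occurrence is 18 intervals after the first: 18 × 9 = 162 days after 16 July 2033.
July has 31 days — 15 days to the end of July leaves 147.
August has 31 days (116 left).
September has 30 days (86 left).
October has 31 days (55 left).
November has 30 days (25 left).
25 days into December → 25 December 2033.

25 December 2033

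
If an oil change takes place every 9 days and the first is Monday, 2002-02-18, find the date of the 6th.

2002-04-04

The 6th occurrence is 5 intervals after the first: 5 × 9 = 45 days after 2002-02-18.
February has 28 days — 10 days to the end of February leaves 35.
March has 31 days (4 left).
4 days into April → 2002-04-04.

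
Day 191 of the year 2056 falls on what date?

January has 31 days (191 − 31 = 160 remain).
February has 29 days (160 − 29 = 131 remain).
March has 31 days (131 − 31 = 100 remain).
April has 30 days (100 − 30 = 70 remain).
May has 31 days (70 − 31 = 39 remain).
June has 30 days (39 − 30 = 9 remain).
9 into July → July 9.

2056-07-09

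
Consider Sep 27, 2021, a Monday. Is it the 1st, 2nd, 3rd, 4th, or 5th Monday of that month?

Day 27 falls in week ⌈27/7⌉ of the month.
Days 1–7 hold the 1st Monday, 8–14 the 2nd, 15–21 the 3rd, 22–28 the 4th, 29–31 the 5th.
27 is in the range for the 4th.

4th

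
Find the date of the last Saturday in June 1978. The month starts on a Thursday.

June 1978 begins on a Thursday, so the first Saturday is June 3 (2 days later).
June 1978 has 30 days. Adding weeks: 3, 10, 17, 24 — the last one ≤ 30 is the 24th.

24 June 1978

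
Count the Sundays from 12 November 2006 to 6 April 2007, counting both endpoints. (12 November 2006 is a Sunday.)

12 November 2006 is a Sunday; the first Sunday on or after it is 12 November 2006.
From 12 November 2006 to 6 April 2007: 18 + 31 + 31 + 28 + 31 + 6 = 145 days (rest of November, December, January, February, March, April).
145 ÷ 7 = 20 full weeks with remainder 5, so 20 more Sundays after the first → 21.

21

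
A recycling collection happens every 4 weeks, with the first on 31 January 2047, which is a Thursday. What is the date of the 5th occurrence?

23 May 2047

The 5th occurrence is 4 intervals after the first: 4 × 28 = 112 days after 31 January 2047.
January has 31 days — 0 days to the end of January leaves 112.
February has 28 days (84 left).
March has 31 days (53 left).
April has 30 days (23 left).
23 days into May → 23 May 2047.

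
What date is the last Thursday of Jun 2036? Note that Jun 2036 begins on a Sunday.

Jun 2036 begins on a Sunday, so the first Thursday is Jun 5 (4 days later).
Jun 2036 has 30 days. Adding weeks: 5, 12, 19, 26 — the last one ≤ 30 is the 26th.

Jun 26, 2036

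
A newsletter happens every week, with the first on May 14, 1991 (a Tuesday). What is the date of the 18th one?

Sep 10, 1991

The 18th occurrence is 17 intervals after the first: 17 × 7 = 119 days after May 14, 1991.
May has 31 days — 17 days to the end of May leaves 102.
Jun has 30 days (72 left).
Jul has 31 days (41 left).
Aug has 31 days (10 left).
10 days into Sep → Sep 10, 1991.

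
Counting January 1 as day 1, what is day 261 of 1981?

September 18, 1981

January has 31 days (261 − 31 = 230 remain).
February has 28 days (230 − 28 = 202 remain).
March has 31 days (202 − 31 = 171 remain).
April has 30 days (171 − 30 = 141 remain).
May has 31 days (141 − 31 = 110 remain).
June has 30 days (110 − 30 = 80 remain).
July has 31 days (80 − 31 = 49 remain).
August has 31 days (49 − 31 = 18 remain).
18 into September → September 18.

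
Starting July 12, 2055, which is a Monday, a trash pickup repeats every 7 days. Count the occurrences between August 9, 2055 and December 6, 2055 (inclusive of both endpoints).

18

Occurrences land 7·i days after July 12, 2055 for i = 0, 1, 2, …
August 9, 2055 is 28 days after the start; 28 ÷ 7 = 4 remainder 0. First occurrence in the window: #5 on August 9, 2055 (4×7 = 28 days in).
December 6, 2055 is 147 days after the start; 147 ÷ 7 = 21 remainder 0. Last occurrence in the window: #22 on December 6, 2055.
Occurrences #5 through #22: 18 in total.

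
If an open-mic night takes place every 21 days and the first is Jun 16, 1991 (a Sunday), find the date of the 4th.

Aug 18, 1991

The 4th occurrence is 3 intervals after the first: 3 × 21 = 63 days after Jun 16, 1991.
Jun has 30 days — 14 days to the end of Jun leaves 49.
Jul has 31 days (18 left).
18 days into Aug → Aug 18, 1991.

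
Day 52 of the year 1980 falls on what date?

January has 31 days (52 − 31 = 21 remain).
21 into February → February 21.

21 February 1980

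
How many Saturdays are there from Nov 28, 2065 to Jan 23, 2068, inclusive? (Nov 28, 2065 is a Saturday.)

113

Nov 28, 2065 is a Saturday; the first Saturday on or after it is Nov 28, 2065.
From Nov 28, 2065 to Jan 23, 2068: 33 + 365 + 365 + 23 = 786 days (rest of 2065, 2066, 2067, to Jan 23, 2068 in 2068).
786 ÷ 7 = 112 full weeks with remainder 2, so 112 more Saturdays after the first → 113.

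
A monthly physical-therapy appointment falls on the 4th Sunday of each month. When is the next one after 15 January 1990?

28 January 1990

January 1990 starts on a Monday; its first Sunday is the 7th, so the 4th Sunday is the 28th — 28 January 1990.
28 January 1990 is after 15 January 1990, so that is the next one.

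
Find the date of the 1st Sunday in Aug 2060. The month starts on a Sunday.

Aug 2060 begins on a Sunday, so the first Sunday is Aug 1.

Aug 1, 2060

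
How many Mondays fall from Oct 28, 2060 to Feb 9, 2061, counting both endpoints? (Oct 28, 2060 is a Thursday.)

15

Oct 28, 2060 is a Thursday; the first Monday on or after it is Nov 1, 2060 (4 days later).
From Nov 1, 2060 to Feb 9, 2061: 29 + 31 + 31 + 9 = 100 days (rest of Nov, Dec, Jan, Feb).
100 ÷ 7 = 14 full weeks with remainder 2, so 14 more Mondays after the first → 15.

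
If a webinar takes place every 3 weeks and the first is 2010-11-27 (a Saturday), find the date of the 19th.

The 19th occurrence is 18 intervals after the first: 18 × 21 = 378 days after 2010-11-27.
November has 30 days — 3 days to the end of November leaves 375.
December has 31 days (344 left).
January has 31 days (313 left).
February has 28 days (285 left).
March has 31 days (254 left).
April has 30 days (224 left).
May has 31 days (193 left).
June has 30 days (163 left).
July has 31 days (132 left).
August has 31 days (101 left).
September has 30 days (71 left).
October has 31 days (40 left).
November has 30 days (10 left).
10 days into December → 2011-12-10.

2011-12-10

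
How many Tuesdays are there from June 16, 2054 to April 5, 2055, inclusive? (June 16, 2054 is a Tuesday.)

42

June 16, 2054 is a Tuesday; the first Tuesday on or after it is June 16, 2054.
From June 16, 2054 to April 5, 2055: 14 + 31 + 31 + 30 + 31 + 30 + 31 + 31 + 28 + 31 + 5 = 293 days (rest of June, July, August, September, October, November, December, January, February, March, April).
293 ÷ 7 = 41 full weeks with remainder 6, so 41 more Tuesdays after the first → 42.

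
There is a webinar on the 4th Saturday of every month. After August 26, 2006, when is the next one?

August 2006 starts on a Tuesday; its first Saturday is the 5th, so the 4th Saturday is the 26th — August 26, 2006.
That is not after August 26, 2006, so look at September 2006.
September 2006 starts on a Friday; its first Saturday is the 2nd, so the 4th Saturday is the 23rd — September 23, 2006.

September 23, 2006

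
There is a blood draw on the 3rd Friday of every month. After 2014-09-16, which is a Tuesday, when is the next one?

2014-09-19

September 2014 starts on a Monday; its first Friday is the 5th, so the 3rd Friday is the 19th — 2014-09-19.
2014-09-19 is after 2014-09-16, so that is the next one.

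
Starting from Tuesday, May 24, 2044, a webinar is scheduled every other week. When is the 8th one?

August 30, 2044

The 8th occurrence is 7 intervals after the first: 7 × 14 = 98 days after May 24, 2044.
May has 31 days — 7 days to the end of May leaves 91.
June has 30 days (61 left).
July has 31 days (30 left).
30 days into August → August 30, 2044.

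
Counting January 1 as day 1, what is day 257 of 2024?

2024-09-13

January has 31 days (257 − 31 = 226 remain).
February has 29 days (226 − 29 = 197 remain).
March has 31 days (197 − 31 = 166 remain).
April has 30 days (166 − 30 = 136 remain).
May has 31 days (136 − 31 = 105 remain).
June has 30 days (105 − 30 = 75 remain).
July has 31 days (75 − 31 = 44 remain).
August has 31 days (44 − 31 = 13 remain).
13 into September → September 13.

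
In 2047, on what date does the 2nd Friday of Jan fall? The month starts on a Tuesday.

Jan 2047 begins on a Tuesday, so the first Friday is Jan 4 (3 days later).
The 2nd Friday is 1 weeks later: 4 + 7 = 11.

Jan 11, 2047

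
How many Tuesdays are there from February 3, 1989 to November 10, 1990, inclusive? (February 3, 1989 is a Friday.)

February 3, 1989 is a Friday; the first Tuesday on or after it is February 7, 1989 (4 days later).
From February 7, 1989 to November 10, 1990: 327 + 314 = 641 days (rest of 1989, to November 10, 1990 in 1990).
641 ÷ 7 = 91 full weeks with remainder 4, so 91 more Tuesdays after the first → 92.

92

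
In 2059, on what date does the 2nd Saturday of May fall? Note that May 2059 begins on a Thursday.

May 2059 begins on a Thursday, so the first Saturday is May 3 (2 days later).
The 2nd Saturday is 1 weeks later: 3 + 7 = 10.

May 10, 2059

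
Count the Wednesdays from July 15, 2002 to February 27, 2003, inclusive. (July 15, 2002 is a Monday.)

33

July 15, 2002 is a Monday; the first Wednesday on or after it is July 17, 2002 (2 days later).
From July 17, 2002 to February 27, 2003: 14 + 31 + 30 + 31 + 30 + 31 + 31 + 27 = 225 days (rest of July, August, September, October, November, December, January, February).
225 ÷ 7 = 32 full weeks with remainder 1, so 32 more Wednesdays after the first → 33.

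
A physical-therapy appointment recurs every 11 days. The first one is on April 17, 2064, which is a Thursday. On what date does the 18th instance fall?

October 21, 2064

The 18th occurrence is 17 intervals after the first: 17 × 11 = 187 days after April 17, 2064.
April has 30 days — 13 days to the end of April leaves 174.
May has 31 days (143 left).
June has 30 days (113 left).
July has 31 days (82 left).
August has 31 days (51 left).
September has 30 days (21 left).
21 days into October → October 21, 2064.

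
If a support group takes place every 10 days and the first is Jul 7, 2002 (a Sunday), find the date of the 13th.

Nov 4, 2002

The 13th occurrence is 12 intervals after the first: 12 × 10 = 120 days after Jul 7, 2002.
Jul has 31 days — 24 days to the end of Jul leaves 96.
Aug has 31 days (65 left).
Sep has 30 days (35 left).
Oct has 31 days (4 left).
4 days into Nov → Nov 4, 2002.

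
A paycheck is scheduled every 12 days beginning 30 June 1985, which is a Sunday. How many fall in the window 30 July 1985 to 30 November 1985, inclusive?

10

Occurrences land 12·i days after 30 June 1985 for i = 0, 1, 2, …
30 July 1985 is 30 days after the start; 30 ÷ 12 = 2 remainder 6; since the remainder is 6, round up to i = 3. First occurrence in the window: #4 on 5 August 1985 (3×12 = 36 days in).
30 November 1985 is 153 days after the start; 153 ÷ 12 = 12 remainder 9. Last occurrence in the window: #13 on 21 November 1985.
Occurrences #4 through #13: 10 in total.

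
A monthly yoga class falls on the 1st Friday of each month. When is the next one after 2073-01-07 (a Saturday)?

January 2073 starts on a Sunday, so its 1st Friday is 2073-01-06 (5 days in).
That is not after 2073-01-07, so look at February 2073.
February 2073 starts on a Wednesday, so its 1st Friday is 2073-02-03 (2 days in).

2073-02-03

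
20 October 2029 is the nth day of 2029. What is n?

293

Days in months before October: 31 + 28 + 31 + 30 + 31 + 30 + 31 + 31 + 30 = 273.
Plus 20 days into October → day 293.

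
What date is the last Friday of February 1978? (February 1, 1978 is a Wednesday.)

24 February 1978

February 1978 begins on a Wednesday, so the first Friday is February 3 (2 days later).
February 1978 has 28 days. Adding weeks: 3, 10, 17, 24 — the last one ≤ 28 is the 24th.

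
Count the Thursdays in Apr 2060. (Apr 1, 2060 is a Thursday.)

Apr 1, 2060 is a Thursday; the first Thursday on or after it is Apr 1, 2060.
From Apr 1, 2060 to Apr 30, 2060 is 30 − 1 = 29 days.
29 ÷ 7 = 4 full weeks with remainder 1, so 4 more Thursdays after the first → 5.

5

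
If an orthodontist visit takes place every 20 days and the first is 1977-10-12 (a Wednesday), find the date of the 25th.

The 25th occurrence is 24 intervals after the first: 24 × 20 = 480 days after 1977-10-12.
October has 31 days — 19 days to the end of October leaves 461.
From end of October to end of 1977 is 61 days (400 left).
1978 has 365 days (35 left).
January has 31 days (4 left).
4 days into February → 1979-02-04.

1979-02-04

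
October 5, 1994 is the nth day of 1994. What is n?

278

Days in months before October: 31 + 28 + 31 + 30 + 31 + 30 + 31 + 31 + 30 = 273.
Plus 5 days into October → day 278.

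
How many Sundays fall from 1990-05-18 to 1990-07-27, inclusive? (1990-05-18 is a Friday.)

1990-05-18 is a Friday; the first Sunday on or after it is 1990-05-20 (2 days later).
From 1990-05-20 to 1990-07-27: 11 + 30 + 27 = 68 days (rest of May, June, July).
68 ÷ 7 = 9 full weeks with remainder 5, so 9 more Sundays after the first → 10.

10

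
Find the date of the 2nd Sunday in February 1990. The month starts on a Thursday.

February 1990 begins on a Thursday, so the first Sunday is February 4 (3 days later).
The 2nd Sunday is 1 weeks later: 4 + 7 = 11.

1990-02-11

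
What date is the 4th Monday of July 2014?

July 28, 2014

The first Monday of July 2014 is July 7.
The 4th Monday is 3 weeks later: 7 + 21 = 28.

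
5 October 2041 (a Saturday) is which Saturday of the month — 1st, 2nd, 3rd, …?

1st

Day 5 falls in week ⌈5/7⌉ of the month.
Days 1–7 hold the 1st Saturday, 8–14 the 2nd, 15–21 the 3rd, 22–28 the 4th, 29–31 the 5th.
5 is in the range for the 1st.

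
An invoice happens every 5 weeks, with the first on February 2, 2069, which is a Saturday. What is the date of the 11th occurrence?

The 11th occurrence is 10 intervals after the first: 10 × 35 = 350 days after February 2, 2069.
February has 28 days — 26 days to the end of February leaves 324.
March has 31 days (293 left).
April has 30 days (263 left).
May has 31 days (232 left).
June has 30 days (202 left).
July has 31 days (171 left).
August has 31 days (140 left).
September has 30 days (110 left).
October has 31 days (79 left).
November has 30 days (49 left).
December has 31 days (18 left).
18 days into January → January 18, 2070.

January 18, 2070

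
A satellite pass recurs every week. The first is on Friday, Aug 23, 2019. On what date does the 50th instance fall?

The 50th occurrence is 49 intervals after the first: 49 × 7 = 343 days after Aug 23, 2019.
Aug has 31 days — 8 days to the end of Aug leaves 335.
Sep has 30 days (305 left).
Oct has 31 days (274 left).
Nov has 30 days (244 left).
Dec has 31 days (213 left).
Jan has 31 days (182 left).
Feb has 29 days (153 left).
Mar has 31 days (122 left).
Apr has 30 days (92 left).
May has 31 days (61 left).
Jun has 30 days (31 left).
31 days into Jul → Jul 31, 2020.

Jul 31, 2020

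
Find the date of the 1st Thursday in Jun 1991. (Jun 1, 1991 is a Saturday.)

Jun 6, 1991

Jun 1991 begins on a Saturday, so the first Thursday is Jun 6 (5 days later).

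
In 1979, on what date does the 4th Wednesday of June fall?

The first Wednesday of June 1979 is June 6.
The 4th Wednesday is 3 weeks later: 6 + 21 = 27.

27 June 1979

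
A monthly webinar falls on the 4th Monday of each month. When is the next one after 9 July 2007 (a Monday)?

July 2007 starts on a Sunday; its first Monday is the 2nd, so the 4th Monday is the 23rd — 23 July 2007.
23 July 2007 is after 9 July 2007, so that is the next one.

23 July 2007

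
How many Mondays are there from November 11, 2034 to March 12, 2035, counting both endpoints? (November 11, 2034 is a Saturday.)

November 11, 2034 is a Saturday; the first Monday on or after it is November 13, 2034 (2 days later).
From November 13, 2034 to March 12, 2035: 17 + 31 + 31 + 28 + 12 = 119 days (rest of November, December, January, February, March).
119 ÷ 7 = 17 full weeks with remainder 0, so 17 more Mondays after the first → 18.

18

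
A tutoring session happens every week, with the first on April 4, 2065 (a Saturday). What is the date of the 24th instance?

September 12, 2065

The 24th occurrence is 23 intervals after the first: 23 × 7 = 161 days after April 4, 2065.
April has 30 days — 26 days to the end of April leaves 135.
May has 31 days (104 left).
June has 30 days (74 left).
July has 31 days (43 left).
August has 31 days (12 left).
12 days into September → September 12, 2065.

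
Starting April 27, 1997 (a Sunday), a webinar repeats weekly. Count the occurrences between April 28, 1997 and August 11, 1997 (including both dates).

Occurrences land 7·i days after April 27, 1997 for i = 0, 1, 2, …
April 28, 1997 is 1 day after the start; 1 ÷ 7 = 0 remainder 1; since the remainder is 1, round up to i = 1. First occurrence in the window: #2 on May 4, 1997 (1×7 = 7 days in).
August 11, 1997 is 106 days after the start; 106 ÷ 7 = 15 remainder 1. Last occurrence in the window: #16 on August 10, 1997.
Occurrences #2 through #16: 15 in total.

15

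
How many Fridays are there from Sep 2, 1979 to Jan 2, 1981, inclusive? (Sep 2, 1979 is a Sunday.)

70

Sep 2, 1979 is a Sunday; the first Friday on or after it is Sep 7, 1979 (5 days later).
From Sep 7, 1979 to Jan 2, 1981: 115 + 366 + 2 = 483 days (rest of 1979, 1980, to Jan 2, 1981 in 1981).
483 ÷ 7 = 69 full weeks with remainder 0, so 69 more Fridays after the first → 70.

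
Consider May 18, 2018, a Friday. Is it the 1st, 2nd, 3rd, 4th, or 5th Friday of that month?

Day 18 falls in week ⌈18/7⌉ of the month.
Days 1–7 hold the 1st Friday, 8–14 the 2nd, 15–21 the 3rd, 22–28 the 4th, 29–31 the 5th.
18 is in the range for the 3rd.

3rd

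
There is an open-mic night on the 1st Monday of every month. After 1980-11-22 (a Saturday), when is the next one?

1980-12-01

November 1980 starts on a Saturday, so its 1st Monday is 1980-11-03 (2 days in).
That is not after 1980-11-22, so look at December 1980.
December 1980 starts on a Monday, so its 1st Monday is 1980-12-01.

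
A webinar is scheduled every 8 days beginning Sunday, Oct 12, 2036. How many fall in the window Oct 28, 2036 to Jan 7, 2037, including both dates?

Occurrences land 8·i days after Oct 12, 2036 for i = 0, 1, 2, …
Oct 28, 2036 is 16 days after the start; 16 ÷ 8 = 2 remainder 0. First occurrence in the window: #3 on Oct 28, 2036 (2×8 = 16 days in).
Jan 7, 2037 is 87 days after the start; 87 ÷ 8 = 10 remainder 7. Last occurrence in the window: #11 on Dec 31, 2036.
Occurrences #3 through #11: 9 in total.

9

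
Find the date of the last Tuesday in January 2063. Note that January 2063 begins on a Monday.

30 January 2063

January 2063 begins on a Monday, so the first Tuesday is January 2 (1 day later).
January 2063 has 31 days. Adding weeks: 2, 9, 16, 23, 30 — the last one ≤ 31 is the 30th.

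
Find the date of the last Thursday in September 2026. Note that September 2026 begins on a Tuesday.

24 September 2026

September 2026 begins on a Tuesday, so the first Thursday is September 3 (2 days later).
September 2026 has 30 days. Adding weeks: 3, 10, 17, 24 — the last one ≤ 30 is the 24th.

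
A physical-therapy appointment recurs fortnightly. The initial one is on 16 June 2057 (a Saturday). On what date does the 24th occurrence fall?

The 24th occurrence is 23 intervals after the first: 23 × 14 = 322 days after 16 June 2057.
June has 30 days — 14 days to the end of June leaves 308.
July has 31 days (277 left).
August has 31 days (246 left).
September has 30 days (216 left).
October has 31 days (185 left).
November has 30 days (155 left).
December has 31 days (124 left).
January has 31 days (93 left).
February has 28 days (65 left).
March has 31 days (34 left).
April has 30 days (4 left).
4 days into May → 4 May 2058.

4 May 2058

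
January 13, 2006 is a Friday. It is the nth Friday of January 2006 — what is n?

2nd

Day 13 falls in week ⌈13/7⌉ of the month.
Days 1–7 hold the 1st Friday, 8–14 the 2nd, 15–21 the 3rd, 22–28 the 4th, 29–31 the 5th.
13 is in the range for the 2nd.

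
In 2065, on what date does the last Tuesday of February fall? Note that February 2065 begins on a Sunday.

February 2065 begins on a Sunday, so the first Tuesday is February 3 (2 days later).
February 2065 has 28 days. Adding weeks: 3, 10, 17, 24 — the last one ≤ 28 is the 24th.

2065-02-24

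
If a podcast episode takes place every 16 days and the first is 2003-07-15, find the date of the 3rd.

The 3rd occurrence is 2 intervals after the first: 2 × 16 = 32 days after 2003-07-15.
July has 31 days — 16 days to the end of July leaves 16.
16 days into August → 2003-08-16.

2003-08-16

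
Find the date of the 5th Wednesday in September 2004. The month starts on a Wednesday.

September 2004 begins on a Wednesday, so the first Wednesday is September 1.
The 5th Wednesday is 4 weeks later: 1 + 28 = 29.

2004-09-29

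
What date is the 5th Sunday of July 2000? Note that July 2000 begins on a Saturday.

2000-07-30

July 2000 begins on a Saturday, so the first Sunday is July 2 (1 day later).
The 5th Sunday is 4 weeks later: 2 + 28 = 30.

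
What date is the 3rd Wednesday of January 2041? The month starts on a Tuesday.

2041-01-16

January 2041 begins on a Tuesday, so the first Wednesday is January 2 (1 day later).
The 3rd Wednesday is 2 weeks later: 2 + 14 = 16.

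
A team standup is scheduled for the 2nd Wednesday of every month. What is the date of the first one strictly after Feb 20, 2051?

Feb 2051 starts on a Wednesday; its first Wednesday is the 1st, so the 2nd Wednesday is the 8th — Feb 8, 2051.
That is not after Feb 20, 2051, so look at Mar 2051.
Mar 2051 starts on a Wednesday; its first Wednesday is the 1st, so the 2nd Wednesday is the 8th — Mar 8, 2051.

Mar 8, 2051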